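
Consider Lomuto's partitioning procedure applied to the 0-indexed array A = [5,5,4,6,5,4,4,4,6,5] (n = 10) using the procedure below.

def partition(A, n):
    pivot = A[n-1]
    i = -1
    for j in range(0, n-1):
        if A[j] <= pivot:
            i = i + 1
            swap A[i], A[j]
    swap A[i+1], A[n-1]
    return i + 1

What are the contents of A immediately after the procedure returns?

pivot=5, i=-1
j=0: 5≤5, i=0, swap(0,0) ⇒ [5,5,4,6,5,4,4,4,6,5]
j=1: 5≤5, i=1, swap(1,1) ⇒ [5,5,4,6,5,4,4,4,6,5]
j=2: 4≤5, i=2, swap(2,2) ⇒ [5,5,4,6,5,4,4,4,6,5]
j=3: 6>5, skip
j=4: 5≤5, i=3, swap(3,4) ⇒ [5,5,4,5,6,4,4,4,6,5]
j=5: 4≤5, i=4, swap(4,5) ⇒ [5,5,4,5,4,6,4,4,6,5]
j=6: 4≤5, i=5, swap(5,6) ⇒ [5,5,4,5,4,4,6,4,6,5]
j=7: 4≤5, i=6, swap(6,7) ⇒ [5,5,4,5,4,4,4,6,6,5]
j=8: 6>5, skip
swap(7,9) ⇒ [5,5,4,5,4,4,4,5,6,6]; return 7

[5,5,4,5,4,4,4,5,6,6]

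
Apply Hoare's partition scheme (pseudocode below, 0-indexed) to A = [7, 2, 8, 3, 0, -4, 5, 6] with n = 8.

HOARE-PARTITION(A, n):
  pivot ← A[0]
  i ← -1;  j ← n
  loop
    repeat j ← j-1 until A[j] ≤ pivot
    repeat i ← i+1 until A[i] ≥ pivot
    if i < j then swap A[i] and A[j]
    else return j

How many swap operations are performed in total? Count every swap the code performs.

2

pivot = A[0] = 7; i = -1, j = 8
j→7 (A[7]=6≤7), i→0 (A[0]=7≥7); i<j, swap → [6, 2, 8, 3, 0, -4, 5, 7]
j→6 (A[6]=5≤7), i→2 (A[2]=8≥7); i<j, swap → [6, 2, 5, 3, 0, -4, 8, 7]
j→5, i→6; i≥j, return j=5. A = [6, 2, 5, 3, 0, -4, 8, 7]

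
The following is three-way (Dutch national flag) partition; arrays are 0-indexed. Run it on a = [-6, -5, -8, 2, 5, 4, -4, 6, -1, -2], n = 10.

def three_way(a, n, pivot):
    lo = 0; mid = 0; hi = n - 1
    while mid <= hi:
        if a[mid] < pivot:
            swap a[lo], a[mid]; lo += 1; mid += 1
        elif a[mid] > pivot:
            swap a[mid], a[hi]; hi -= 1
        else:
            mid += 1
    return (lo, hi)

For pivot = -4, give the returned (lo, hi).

(3, 3)

pivot = -4; lo=0, mid=0, hi=9
a[mid]=-6<-4: swap a[0],a[0]; lo=1,mid=1 → [-6, -5, -8, 2, 5, 4, -4, 6, -1, -2]
a[mid]=-5<-4: swap a[1],a[1]; lo=2,mid=2 → [-6, -5, -8, 2, 5, 4, -4, 6, -1, -2]
a[mid]=-8<-4: swap a[2],a[2]; lo=3,mid=3 → [-6, -5, -8, 2, 5, 4, -4, 6, -1, -2]
a[mid]=2>-4: swap a[3],a[9]; hi=8 → [-6, -5, -8, -2, 5, 4, -4, 6, -1, 2]
a[mid]=-2>-4: swap a[3],a[8]; hi=7 → [-6, -5, -8, -1, 5, 4, -4, 6, -2, 2]
a[mid]=-1>-4: swap a[3],a[7]; hi=6 → [-6, -5, -8, 6, 5, 4, -4, -1, -2, 2]
a[mid]=6>-4: swap a[3],a[6]; hi=5 → [-6, -5, -8, -4, 5, 4, 6, -1, -2, 2]
a[mid]=-4=-4: mid=4
a[mid]=5>-4: swap a[4],a[5]; hi=4 → [-6, -5, -8, -4, 4, 5, 6, -1, -2, 2]
a[mid]=4>-4: swap a[4],a[4]; hi=3 → [-6, -5, -8, -4, 4, 5, 6, -1, -2, 2]
end: lo=3, hi=3; a = [-6, -5, -8, -4, 4, 5, 6, -1, -2, 2]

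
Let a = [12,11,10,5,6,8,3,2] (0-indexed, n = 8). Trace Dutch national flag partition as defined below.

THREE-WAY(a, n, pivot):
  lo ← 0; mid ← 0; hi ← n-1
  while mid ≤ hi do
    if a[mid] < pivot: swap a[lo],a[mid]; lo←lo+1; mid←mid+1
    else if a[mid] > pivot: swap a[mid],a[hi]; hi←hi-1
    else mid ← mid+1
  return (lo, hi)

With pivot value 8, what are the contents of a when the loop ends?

[2,3,5,6,8,10,11,12]

lo=0 mid=0 hi=7
12>8: swap(0,7), hi=6 ⇒ [2,11,10,5,6,8,3,12]
2<8: swap(0,0), lo=1 mid=1 ⇒ [2,11,10,5,6,8,3,12]
11>8: swap(1,6), hi=5 ⇒ [2,3,10,5,6,8,11,12]
3<8: swap(1,1), lo=2 mid=2 ⇒ [2,3,10,5,6,8,11,12]
10>8: swap(2,5), hi=4 ⇒ [2,3,8,5,6,10,11,12]
8=8: mid=3
5<8: swap(2,3), lo=3 mid=4 ⇒ [2,3,5,8,6,10,11,12]
6<8: swap(3,4), lo=4 mid=5 ⇒ [2,3,5,6,8,10,11,12]
done. lo=4 hi=4; a=[2,3,5,6,8,10,11,12]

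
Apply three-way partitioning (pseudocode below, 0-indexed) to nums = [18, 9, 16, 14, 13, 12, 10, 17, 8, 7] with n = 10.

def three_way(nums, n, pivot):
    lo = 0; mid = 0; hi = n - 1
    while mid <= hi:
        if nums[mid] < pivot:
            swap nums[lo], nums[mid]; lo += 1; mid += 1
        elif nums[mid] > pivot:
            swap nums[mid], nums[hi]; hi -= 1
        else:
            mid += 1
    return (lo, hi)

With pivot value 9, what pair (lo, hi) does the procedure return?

(2, 2)

lo=0 mid=0 hi=9
18>9: swap(0,9), hi=8 ⇒ [7, 9, 16, 14, 13, 12, 10, 17, 8, 18]
7<9: swap(0,0), lo=1 mid=1 ⇒ [7, 9, 16, 14, 13, 12, 10, 17, 8, 18]
9=9: mid=2
16>9: swap(2,8), hi=7 ⇒ [7, 9, 8, 14, 13, 12, 10, 17, 16, 18]
8<9: swap(1,2), lo=2 mid=3 ⇒ [7, 8, 9, 14, 13, 12, 10, 17, 16, 18]
14>9: swap(3,7), hi=6 ⇒ [7, 8, 9, 17, 13, 12, 10, 14, 16, 18]
17>9: swap(3,6), hi=5 ⇒ [7, 8, 9, 10, 13, 12, 17, 14, 16, 18]
10>9: swap(3,5), hi=4 ⇒ [7, 8, 9, 12, 13, 10, 17, 14, 16, 18]
12>9: swap(3,4), hi=3 ⇒ [7, 8, 9, 13, 12, 10, 17, 14, 16, 18]
13>9: swap(3,3), hi=2 ⇒ [7, 8, 9, 13, 12, 10, 17, 14, 16, 18]
done. lo=2 hi=2; nums=[7, 8, 9, 13, 12, 10, 17, 14, 16, 18]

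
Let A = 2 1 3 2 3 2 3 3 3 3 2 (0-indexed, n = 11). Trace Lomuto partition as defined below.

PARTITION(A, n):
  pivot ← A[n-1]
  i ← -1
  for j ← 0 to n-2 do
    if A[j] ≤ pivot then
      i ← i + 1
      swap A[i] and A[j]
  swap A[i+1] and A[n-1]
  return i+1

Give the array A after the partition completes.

2 1 2 2 2 3 3 3 3 3 3

pivot=2, i=-1
j=0: 2≤2, i=0, swap(0,0) ⇒ 2 1 3 2 3 2 3 3 3 3 2
j=1: 1≤2, i=1, swap(1,1) ⇒ 2 1 3 2 3 2 3 3 3 3 2
j=2: 3>2, skip
j=3: 2≤2, i=2, swap(2,3) ⇒ 2 1 2 3 3 2 3 3 3 3 2
j=4: 3>2, skip
j=5: 2≤2, i=3, swap(3,5) ⇒ 2 1 2 2 3 3 3 3 3 3 2
j=6: 3>2, skip
j=7: 3>2, skip
j=8: 3>2, skip
j=9: 3>2, skip
swap(4,10) ⇒ 2 1 2 2 2 3 3 3 3 3 3; return 4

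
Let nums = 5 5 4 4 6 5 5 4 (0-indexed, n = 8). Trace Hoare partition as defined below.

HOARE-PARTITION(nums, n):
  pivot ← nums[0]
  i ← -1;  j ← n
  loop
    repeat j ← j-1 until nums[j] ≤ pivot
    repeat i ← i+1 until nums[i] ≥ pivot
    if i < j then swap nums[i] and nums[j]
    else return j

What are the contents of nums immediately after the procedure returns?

pivot=5
j stops at 7 (4), i stops at 0 (5); swap ⇒ 4 5 4 4 6 5 5 5
j stops at 6 (5), i stops at 1 (5); swap ⇒ 4 5 4 4 6 5 5 5
j stops at 5 (5), i stops at 4 (6); swap ⇒ 4 5 4 4 5 6 5 5
j stops at 4, i stops at 5; i≥j ⇒ return 4. nums=4 5 4 4 5 6 5 5

4 5 4 4 5 6 5 5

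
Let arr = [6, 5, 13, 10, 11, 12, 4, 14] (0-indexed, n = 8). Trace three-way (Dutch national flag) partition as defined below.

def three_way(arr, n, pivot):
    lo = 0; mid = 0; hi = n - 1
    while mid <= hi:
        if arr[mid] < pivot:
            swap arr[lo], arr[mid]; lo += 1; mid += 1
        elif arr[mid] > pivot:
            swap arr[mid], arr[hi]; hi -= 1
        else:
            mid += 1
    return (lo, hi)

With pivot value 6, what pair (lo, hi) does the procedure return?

(2, 2)

lo=0 mid=0 hi=7
6=6: mid=1
5<6: swap(0,1), lo=1 mid=2 ⇒ [5, 6, 13, 10, 11, 12, 4, 14]
13>6: swap(2,7), hi=6 ⇒ [5, 6, 14, 10, 11, 12, 4, 13]
14>6: swap(2,6), hi=5 ⇒ [5, 6, 4, 10, 11, 12, 14, 13]
4<6: swap(1,2), lo=2 mid=3 ⇒ [5, 4, 6, 10, 11, 12, 14, 13]
10>6: swap(3,5), hi=4 ⇒ [5, 4, 6, 12, 11, 10, 14, 13]
12>6: swap(3,4), hi=3 ⇒ [5, 4, 6, 11, 12, 10, 14, 13]
11>6: swap(3,3), hi=2 ⇒ [5, 4, 6, 11, 12, 10, 14, 13]
done. lo=2 hi=2; arr=[5, 4, 6, 11, 12, 10, 14, 13]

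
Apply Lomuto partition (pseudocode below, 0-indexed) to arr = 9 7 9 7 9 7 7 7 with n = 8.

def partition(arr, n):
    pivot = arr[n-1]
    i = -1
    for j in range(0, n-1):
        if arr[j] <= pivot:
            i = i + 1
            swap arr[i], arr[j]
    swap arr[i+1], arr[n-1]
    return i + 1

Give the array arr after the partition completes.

pivot = arr[7] = 7; i = -1
j=0: arr[0]=9 > 7 → no swap
j=1: arr[1]=7 ≤ 7 → i=0, swap arr[0],arr[1] → 7 9 9 7 9 7 7 7
j=2: arr[2]=9 > 7 → no swap
j=3: arr[3]=7 ≤ 7 → i=1, swap arr[1],arr[3] → 7 7 9 9 9 7 7 7
j=4: arr[4]=9 > 7 → no swap
j=5: arr[5]=7 ≤ 7 → i=2, swap arr[2],arr[5] → 7 7 7 9 9 9 7 7
j=6: arr[6]=7 ≤ 7 → i=3, swap arr[3],arr[6] → 7 7 7 7 9 9 9 7
final swap arr[4],arr[7] → 7 7 7 7 7 9 9 9; return 4

7 7 7 7 7 9 9 9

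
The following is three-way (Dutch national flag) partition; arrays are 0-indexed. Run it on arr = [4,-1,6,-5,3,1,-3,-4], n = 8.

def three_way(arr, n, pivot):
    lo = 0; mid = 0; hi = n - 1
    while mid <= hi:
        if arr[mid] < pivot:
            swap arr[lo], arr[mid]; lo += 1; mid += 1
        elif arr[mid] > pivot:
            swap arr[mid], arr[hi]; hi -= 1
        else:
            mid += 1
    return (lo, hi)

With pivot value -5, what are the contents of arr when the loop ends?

[-5,6,-1,3,1,-3,-4,4]

lo=0 mid=0 hi=7
4>-5: swap(0,7), hi=6 ⇒ [-4,-1,6,-5,3,1,-3,4]
-4>-5: swap(0,6), hi=5 ⇒ [-3,-1,6,-5,3,1,-4,4]
-3>-5: swap(0,5), hi=4 ⇒ [1,-1,6,-5,3,-3,-4,4]
1>-5: swap(0,4), hi=3 ⇒ [3,-1,6,-5,1,-3,-4,4]
3>-5: swap(0,3), hi=2 ⇒ [-5,-1,6,3,1,-3,-4,4]
-5=-5: mid=1
-1>-5: swap(1,2), hi=1 ⇒ [-5,6,-1,3,1,-3,-4,4]
6>-5: swap(1,1), hi=0 ⇒ [-5,6,-1,3,1,-3,-4,4]
done. lo=0 hi=0; arr=[-5,6,-1,3,1,-3,-4,4]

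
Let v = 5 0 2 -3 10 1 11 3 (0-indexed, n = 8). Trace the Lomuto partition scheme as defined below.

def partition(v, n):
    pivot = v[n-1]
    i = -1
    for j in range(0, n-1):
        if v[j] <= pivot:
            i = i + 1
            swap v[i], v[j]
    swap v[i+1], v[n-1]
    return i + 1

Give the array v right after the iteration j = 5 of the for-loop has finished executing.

pivot=3, i=-1
j=0: 5>3, skip
j=1: 0≤3, i=0, swap(0,1) ⇒ 0 5 2 -3 10 1 11 3
j=2: 2≤3, i=1, swap(1,2) ⇒ 0 2 5 -3 10 1 11 3
j=3: -3≤3, i=2, swap(2,3) ⇒ 0 2 -3 5 10 1 11 3
j=4: 10>3, skip
j=5: 1≤3, i=3, swap(3,5) ⇒ 0 2 -3 1 10 5 11 3
(after j=5) v = 0 2 -3 1 10 5 11 3

0 2 -3 1 10 5 11 3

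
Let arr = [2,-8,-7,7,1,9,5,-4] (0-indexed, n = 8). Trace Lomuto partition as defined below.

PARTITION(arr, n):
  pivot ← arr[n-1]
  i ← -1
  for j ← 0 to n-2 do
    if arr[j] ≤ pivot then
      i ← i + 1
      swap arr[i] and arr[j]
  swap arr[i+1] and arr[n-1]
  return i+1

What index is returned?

2

pivot = arr[7] = -4; i = -1
j=0: arr[0]=2 > -4 → no swap
j=1: arr[1]=-8 ≤ -4 → i=0, swap arr[0],arr[1] → [-8,2,-7,7,1,9,5,-4]
j=2: arr[2]=-7 ≤ -4 → i=1, swap arr[1],arr[2] → [-8,-7,2,7,1,9,5,-4]
j=3: arr[3]=7 > -4 → no swap
j=4: arr[4]=1 > -4 → no swap
j=5: arr[5]=9 > -4 → no swap
j=6: arr[6]=5 > -4 → no swap
final swap arr[2],arr[7] → [-8,-7,-4,7,1,9,5,2]; return 2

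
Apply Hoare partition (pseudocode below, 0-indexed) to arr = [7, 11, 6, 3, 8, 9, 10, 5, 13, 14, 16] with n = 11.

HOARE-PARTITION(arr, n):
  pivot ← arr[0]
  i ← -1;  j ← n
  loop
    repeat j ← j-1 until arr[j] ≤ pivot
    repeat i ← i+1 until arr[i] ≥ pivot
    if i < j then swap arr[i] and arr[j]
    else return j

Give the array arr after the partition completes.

pivot = arr[0] = 7; i = -1, j = 11
j→7 (arr[7]=5≤7), i→0 (arr[0]=7≥7); i<j, swap → [5, 11, 6, 3, 8, 9, 10, 7, 13, 14, 16]
j→3 (arr[3]=3≤7), i→1 (arr[1]=11≥7); i<j, swap → [5, 3, 6, 11, 8, 9, 10, 7, 13, 14, 16]
j→2, i→3; i≥j, return j=2. arr = [5, 3, 6, 11, 8, 9, 10, 7, 13, 14, 16]

[5, 3, 6, 11, 8, 9, 10, 7, 13, 14, 16]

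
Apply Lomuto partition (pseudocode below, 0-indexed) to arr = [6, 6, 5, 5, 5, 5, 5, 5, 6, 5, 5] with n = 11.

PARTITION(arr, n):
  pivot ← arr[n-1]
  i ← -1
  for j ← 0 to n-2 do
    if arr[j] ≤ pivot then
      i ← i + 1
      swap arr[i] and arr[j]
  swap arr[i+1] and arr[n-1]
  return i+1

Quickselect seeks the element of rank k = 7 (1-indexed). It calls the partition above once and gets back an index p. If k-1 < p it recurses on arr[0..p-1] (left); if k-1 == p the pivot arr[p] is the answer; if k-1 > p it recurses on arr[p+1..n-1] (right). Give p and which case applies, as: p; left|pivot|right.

pivot=5, i=-1
j=0: 6>5, skip
j=1: 6>5, skip
j=2: 5≤5, i=0, swap(0,2) ⇒ [5, 6, 6, 5, 5, 5, 5, 5, 6, 5, 5]
j=3: 5≤5, i=1, swap(1,3) ⇒ [5, 5, 6, 6, 5, 5, 5, 5, 6, 5, 5]
j=4: 5≤5, i=2, swap(2,4) ⇒ [5, 5, 5, 6, 6, 5, 5, 5, 6, 5, 5]
j=5: 5≤5, i=3, swap(3,5) ⇒ [5, 5, 5, 5, 6, 6, 5, 5, 6, 5, 5]
j=6: 5≤5, i=4, swap(4,6) ⇒ [5, 5, 5, 5, 5, 6, 6, 5, 6, 5, 5]
j=7: 5≤5, i=5, swap(5,7) ⇒ [5, 5, 5, 5, 5, 5, 6, 6, 6, 5, 5]
j=8: 6>5, skip
j=9: 5≤5, i=6, swap(6,9) ⇒ [5, 5, 5, 5, 5, 5, 5, 6, 6, 6, 5]
swap(7,10) ⇒ [5, 5, 5, 5, 5, 5, 5, 5, 6, 6, 6]; return 7
p = 7; k-1 = 6 < 7 ⇒ left

7; left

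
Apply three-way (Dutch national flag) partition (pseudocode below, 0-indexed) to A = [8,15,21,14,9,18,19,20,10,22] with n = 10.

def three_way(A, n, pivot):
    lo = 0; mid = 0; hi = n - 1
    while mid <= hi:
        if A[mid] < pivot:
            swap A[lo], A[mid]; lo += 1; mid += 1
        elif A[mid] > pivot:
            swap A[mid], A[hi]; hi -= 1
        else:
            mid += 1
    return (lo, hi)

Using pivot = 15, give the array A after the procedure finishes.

[8,10,14,9,15,19,20,18,22,21]

pivot = 15; lo=0, mid=0, hi=9
A[mid]=8<15: swap A[0],A[0]; lo=1,mid=1 → [8,15,21,14,9,18,19,20,10,22]
A[mid]=15=15: mid=2
A[mid]=21>15: swap A[2],A[9]; hi=8 → [8,15,22,14,9,18,19,20,10,21]
A[mid]=22>15: swap A[2],A[8]; hi=7 → [8,15,10,14,9,18,19,20,22,21]
A[mid]=10<15: swap A[1],A[2]; lo=2,mid=3 → [8,10,15,14,9,18,19,20,22,21]
A[mid]=14<15: swap A[2],A[3]; lo=3,mid=4 → [8,10,14,15,9,18,19,20,22,21]
A[mid]=9<15: swap A[3],A[4]; lo=4,mid=5 → [8,10,14,9,15,18,19,20,22,21]
A[mid]=18>15: swap A[5],A[7]; hi=6 → [8,10,14,9,15,20,19,18,22,21]
A[mid]=20>15: swap A[5],A[6]; hi=5 → [8,10,14,9,15,19,20,18,22,21]
A[mid]=19>15: swap A[5],A[5]; hi=4 → [8,10,14,9,15,19,20,18,22,21]
end: lo=4, hi=4; A = [8,10,14,9,15,19,20,18,22,21]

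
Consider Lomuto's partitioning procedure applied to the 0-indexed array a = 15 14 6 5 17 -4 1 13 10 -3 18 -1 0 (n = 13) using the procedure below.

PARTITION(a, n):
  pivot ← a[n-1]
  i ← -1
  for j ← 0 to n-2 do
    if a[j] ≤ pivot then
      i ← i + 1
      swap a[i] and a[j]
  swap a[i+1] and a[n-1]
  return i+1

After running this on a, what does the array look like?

pivot=0, i=-1
j=0: 15>0, skip
j=1: 14>0, skip
j=2: 6>0, skip
j=3: 5>0, skip
j=4: 17>0, skip
j=5: -4≤0, i=0, swap(0,5) ⇒ -4 14 6 5 17 15 1 13 10 -3 18 -1 0
j=6: 1>0, skip
j=7: 13>0, skip
j=8: 10>0, skip
j=9: -3≤0, i=1, swap(1,9) ⇒ -4 -3 6 5 17 15 1 13 10 14 18 -1 0
j=10: 18>0, skip
j=11: -1≤0, i=2, swap(2,11) ⇒ -4 -3 -1 5 17 15 1 13 10 14 18 6 0
swap(3,12) ⇒ -4 -3 -1 0 17 15 1 13 10 14 18 6 5; return 3

-4 -3 -1 0 17 15 1 13 10 14 18 6 5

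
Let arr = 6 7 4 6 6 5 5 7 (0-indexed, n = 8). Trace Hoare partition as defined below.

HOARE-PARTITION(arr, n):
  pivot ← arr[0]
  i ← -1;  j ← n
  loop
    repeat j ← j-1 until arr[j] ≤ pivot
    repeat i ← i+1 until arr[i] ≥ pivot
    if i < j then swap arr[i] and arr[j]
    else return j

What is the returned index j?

pivot = arr[0] = 6; i = -1, j = 8
j→6 (arr[6]=5≤6), i→0 (arr[0]=6≥6); i<j, swap → 5 7 4 6 6 5 6 7
j→5 (arr[5]=5≤6), i→1 (arr[1]=7≥6); i<j, swap → 5 5 4 6 6 7 6 7
j→4 (arr[4]=6≤6), i→3 (arr[3]=6≥6); i<j, swap → 5 5 4 6 6 7 6 7
j→3, i→4; i≥j, return j=3. arr = 5 5 4 6 6 7 6 7

3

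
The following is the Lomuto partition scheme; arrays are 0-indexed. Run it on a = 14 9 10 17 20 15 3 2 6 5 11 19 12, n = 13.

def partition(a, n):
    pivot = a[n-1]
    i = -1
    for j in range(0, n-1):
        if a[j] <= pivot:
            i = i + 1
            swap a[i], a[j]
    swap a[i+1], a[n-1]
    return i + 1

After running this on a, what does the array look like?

9 10 3 2 6 5 11 12 20 15 14 19 17

pivot = a[12] = 12; i = -1
j=0: a[0]=14 > 12 → no swap
j=1: a[1]=9 ≤ 12 → i=0, swap a[0],a[1] → 9 14 10 17 20 15 3 2 6 5 11 19 12
j=2: a[2]=10 ≤ 12 → i=1, swap a[1],a[2] → 9 10 14 17 20 15 3 2 6 5 11 19 12
j=3: a[3]=17 > 12 → no swap
j=4: a[4]=20 > 12 → no swap
j=5: a[5]=15 > 12 → no swap
j=6: a[6]=3 ≤ 12 → i=2, swap a[2],a[6] → 9 10 3 17 20 15 14 2 6 5 11 19 12
j=7: a[7]=2 ≤ 12 → i=3, swap a[3],a[7] → 9 10 3 2 20 15 14 17 6 5 11 19 12
j=8: a[8]=6 ≤ 12 → i=4, swap a[4],a[8] → 9 10 3 2 6 15 14 17 20 5 11 19 12
j=9: a[9]=5 ≤ 12 → i=5, swap a[5],a[9] → 9 10 3 2 6 5 14 17 20 15 11 19 12
j=10: a[10]=11 ≤ 12 → i=6, swap a[6],a[10] → 9 10 3 2 6 5 11 17 20 15 14 19 12
j=11: a[11]=19 > 12 → no swap
final swap a[7],a[12] → 9 10 3 2 6 5 11 12 20 15 14 19 17; return 7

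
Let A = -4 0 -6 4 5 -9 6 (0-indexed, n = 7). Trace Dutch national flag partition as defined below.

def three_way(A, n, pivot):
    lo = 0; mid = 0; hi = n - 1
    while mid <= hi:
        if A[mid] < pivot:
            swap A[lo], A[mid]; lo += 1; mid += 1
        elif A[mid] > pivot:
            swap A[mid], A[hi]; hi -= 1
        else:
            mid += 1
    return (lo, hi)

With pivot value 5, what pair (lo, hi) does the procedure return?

lo=0 mid=0 hi=6
-4<5: swap(0,0), lo=1 mid=1 ⇒ -4 0 -6 4 5 -9 6
0<5: swap(1,1), lo=2 mid=2 ⇒ -4 0 -6 4 5 -9 6
-6<5: swap(2,2), lo=3 mid=3 ⇒ -4 0 -6 4 5 -9 6
4<5: swap(3,3), lo=4 mid=4 ⇒ -4 0 -6 4 5 -9 6
5=5: mid=5
-9<5: swap(4,5), lo=5 mid=6 ⇒ -4 0 -6 4 -9 5 6
6>5: swap(6,6), hi=5 ⇒ -4 0 -6 4 -9 5 6
done. lo=5 hi=5; A=-4 0 -6 4 -9 5 6

(5, 5)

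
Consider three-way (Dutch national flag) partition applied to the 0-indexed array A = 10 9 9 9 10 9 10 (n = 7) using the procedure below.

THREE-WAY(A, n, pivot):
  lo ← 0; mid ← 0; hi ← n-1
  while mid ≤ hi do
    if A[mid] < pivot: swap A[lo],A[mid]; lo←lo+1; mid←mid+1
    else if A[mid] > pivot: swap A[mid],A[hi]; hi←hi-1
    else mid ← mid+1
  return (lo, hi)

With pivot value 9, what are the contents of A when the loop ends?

9 9 9 9 10 10 10

pivot = 9; lo=0, mid=0, hi=6
A[mid]=10>9: swap A[0],A[6]; hi=5 → 10 9 9 9 10 9 10
A[mid]=10>9: swap A[0],A[5]; hi=4 → 9 9 9 9 10 10 10
A[mid]=9=9: mid=1
A[mid]=9=9: mid=2
A[mid]=9=9: mid=3
A[mid]=9=9: mid=4
A[mid]=10>9: swap A[4],A[4]; hi=3 → 9 9 9 9 10 10 10
end: lo=0, hi=3; A = 9 9 9 9 10 10 10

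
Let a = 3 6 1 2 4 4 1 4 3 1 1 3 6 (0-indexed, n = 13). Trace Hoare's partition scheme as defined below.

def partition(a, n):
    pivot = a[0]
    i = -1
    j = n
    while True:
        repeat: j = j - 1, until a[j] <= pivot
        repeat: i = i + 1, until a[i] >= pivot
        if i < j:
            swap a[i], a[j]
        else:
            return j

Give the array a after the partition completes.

3 1 1 2 1 3 1 4 4 4 6 3 6

pivot=3
j stops at 11 (3), i stops at 0 (3); swap ⇒ 3 6 1 2 4 4 1 4 3 1 1 3 6
j stops at 10 (1), i stops at 1 (6); swap ⇒ 3 1 1 2 4 4 1 4 3 1 6 3 6
j stops at 9 (1), i stops at 4 (4); swap ⇒ 3 1 1 2 1 4 1 4 3 4 6 3 6
j stops at 8 (3), i stops at 5 (4); swap ⇒ 3 1 1 2 1 3 1 4 4 4 6 3 6
j stops at 6, i stops at 7; i≥j ⇒ return 6. a=3 1 1 2 1 3 1 4 4 4 6 3 6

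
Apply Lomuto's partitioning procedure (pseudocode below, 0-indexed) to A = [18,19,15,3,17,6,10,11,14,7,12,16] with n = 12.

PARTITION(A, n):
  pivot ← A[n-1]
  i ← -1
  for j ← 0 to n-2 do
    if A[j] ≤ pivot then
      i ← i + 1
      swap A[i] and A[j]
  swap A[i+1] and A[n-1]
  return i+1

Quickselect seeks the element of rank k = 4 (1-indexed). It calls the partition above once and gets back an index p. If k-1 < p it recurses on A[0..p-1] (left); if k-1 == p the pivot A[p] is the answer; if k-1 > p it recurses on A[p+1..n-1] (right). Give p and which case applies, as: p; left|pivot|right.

8; left

pivot=16, i=-1
j=0: 18>16, skip
j=1: 19>16, skip
j=2: 15≤16, i=0, swap(0,2) ⇒ [15,19,18,3,17,6,10,11,14,7,12,16]
j=3: 3≤16, i=1, swap(1,3) ⇒ [15,3,18,19,17,6,10,11,14,7,12,16]
j=4: 17>16, skip
j=5: 6≤16, i=2, swap(2,5) ⇒ [15,3,6,19,17,18,10,11,14,7,12,16]
j=6: 10≤16, i=3, swap(3,6) ⇒ [15,3,6,10,17,18,19,11,14,7,12,16]
j=7: 11≤16, i=4, swap(4,7) ⇒ [15,3,6,10,11,18,19,17,14,7,12,16]
j=8: 14≤16, i=5, swap(5,8) ⇒ [15,3,6,10,11,14,19,17,18,7,12,16]
j=9: 7≤16, i=6, swap(6,9) ⇒ [15,3,6,10,11,14,7,17,18,19,12,16]
j=10: 12≤16, i=7, swap(7,10) ⇒ [15,3,6,10,11,14,7,12,18,19,17,16]
swap(8,11) ⇒ [15,3,6,10,11,14,7,12,16,19,17,18]; return 8
p = 8; k-1 = 3 < 8 ⇒ left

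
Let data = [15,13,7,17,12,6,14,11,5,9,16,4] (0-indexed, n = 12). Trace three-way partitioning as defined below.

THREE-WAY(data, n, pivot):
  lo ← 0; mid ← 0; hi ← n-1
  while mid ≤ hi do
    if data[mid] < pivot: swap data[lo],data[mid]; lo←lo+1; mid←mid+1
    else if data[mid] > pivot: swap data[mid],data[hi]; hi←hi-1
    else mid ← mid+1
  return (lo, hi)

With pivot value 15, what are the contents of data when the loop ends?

pivot = 15; lo=0, mid=0, hi=11
data[mid]=15=15: mid=1
data[mid]=13<15: swap data[0],data[1]; lo=1,mid=2 → [13,15,7,17,12,6,14,11,5,9,16,4]
data[mid]=7<15: swap data[1],data[2]; lo=2,mid=3 → [13,7,15,17,12,6,14,11,5,9,16,4]
data[mid]=17>15: swap data[3],data[11]; hi=10 → [13,7,15,4,12,6,14,11,5,9,16,17]
data[mid]=4<15: swap data[2],data[3]; lo=3,mid=4 → [13,7,4,15,12,6,14,11,5,9,16,17]
data[mid]=12<15: swap data[3],data[4]; lo=4,mid=5 → [13,7,4,12,15,6,14,11,5,9,16,17]
data[mid]=6<15: swap data[4],data[5]; lo=5,mid=6 → [13,7,4,12,6,15,14,11,5,9,16,17]
data[mid]=14<15: swap data[5],data[6]; lo=6,mid=7 → [13,7,4,12,6,14,15,11,5,9,16,17]
data[mid]=11<15: swap data[6],data[7]; lo=7,mid=8 → [13,7,4,12,6,14,11,15,5,9,16,17]
data[mid]=5<15: swap data[7],data[8]; lo=8,mid=9 → [13,7,4,12,6,14,11,5,15,9,16,17]
data[mid]=9<15: swap data[8],data[9]; lo=9,mid=10 → [13,7,4,12,6,14,11,5,9,15,16,17]
data[mid]=16>15: swap data[10],data[10]; hi=9 → [13,7,4,12,6,14,11,5,9,15,16,17]
end: lo=9, hi=9; data = [13,7,4,12,6,14,11,5,9,15,16,17]

[13,7,4,12,6,14,11,5,9,15,16,17]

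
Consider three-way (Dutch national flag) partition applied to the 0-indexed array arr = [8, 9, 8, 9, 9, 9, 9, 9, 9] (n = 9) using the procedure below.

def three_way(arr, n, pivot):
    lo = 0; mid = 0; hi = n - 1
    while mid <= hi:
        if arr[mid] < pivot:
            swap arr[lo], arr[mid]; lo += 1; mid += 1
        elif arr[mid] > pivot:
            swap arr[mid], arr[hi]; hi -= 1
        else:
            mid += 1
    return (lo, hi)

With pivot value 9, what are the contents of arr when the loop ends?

lo=0 mid=0 hi=8
8<9: swap(0,0), lo=1 mid=1 ⇒ [8, 9, 8, 9, 9, 9, 9, 9, 9]
9=9: mid=2
8<9: swap(1,2), lo=2 mid=3 ⇒ [8, 8, 9, 9, 9, 9, 9, 9, 9]
9=9: mid=4
9=9: mid=5
9=9: mid=6
9=9: mid=7
9=9: mid=8
9=9: mid=9
done. lo=2 hi=8; arr=[8, 8, 9, 9, 9, 9, 9, 9, 9]

[8, 8, 9, 9, 9, 9, 9, 9, 9]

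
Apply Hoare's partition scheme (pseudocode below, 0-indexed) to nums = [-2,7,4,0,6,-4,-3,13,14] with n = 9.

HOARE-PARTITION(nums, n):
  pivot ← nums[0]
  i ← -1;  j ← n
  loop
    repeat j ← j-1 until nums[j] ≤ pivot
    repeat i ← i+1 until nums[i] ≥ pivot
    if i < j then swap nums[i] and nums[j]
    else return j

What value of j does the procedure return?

1

pivot = nums[0] = -2; i = -1, j = 9
j→6 (nums[6]=-3≤-2), i→0 (nums[0]=-2≥-2); i<j, swap → [-3,7,4,0,6,-4,-2,13,14]
j→5 (nums[5]=-4≤-2), i→1 (nums[1]=7≥-2); i<j, swap → [-3,-4,4,0,6,7,-2,13,14]
j→1, i→2; i≥j, return j=1. nums = [-3,-4,4,0,6,7,-2,13,14]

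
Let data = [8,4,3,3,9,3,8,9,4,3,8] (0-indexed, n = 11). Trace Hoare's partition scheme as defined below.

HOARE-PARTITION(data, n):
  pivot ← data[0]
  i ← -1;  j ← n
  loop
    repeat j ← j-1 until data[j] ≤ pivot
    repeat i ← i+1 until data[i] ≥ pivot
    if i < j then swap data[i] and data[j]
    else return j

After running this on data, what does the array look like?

pivot = data[0] = 8; i = -1, j = 11
j→10 (data[10]=8≤8), i→0 (data[0]=8≥8); i<j, swap → [8,4,3,3,9,3,8,9,4,3,8]
j→9 (data[9]=3≤8), i→4 (data[4]=9≥8); i<j, swap → [8,4,3,3,3,3,8,9,4,9,8]
j→8 (data[8]=4≤8), i→6 (data[6]=8≥8); i<j, swap → [8,4,3,3,3,3,4,9,8,9,8]
j→6, i→7; i≥j, return j=6. data = [8,4,3,3,3,3,4,9,8,9,8]

[8,4,3,3,3,3,4,9,8,9,8]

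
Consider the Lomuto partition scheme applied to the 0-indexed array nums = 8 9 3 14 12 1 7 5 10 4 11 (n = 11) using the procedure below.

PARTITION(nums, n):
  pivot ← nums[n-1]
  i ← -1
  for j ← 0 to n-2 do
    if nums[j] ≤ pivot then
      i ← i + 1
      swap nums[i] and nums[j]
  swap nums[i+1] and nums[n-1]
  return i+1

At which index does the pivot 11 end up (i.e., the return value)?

8

pivot=11, i=-1
j=0: 8≤11, i=0, swap(0,0) ⇒ 8 9 3 14 12 1 7 5 10 4 11
j=1: 9≤11, i=1, swap(1,1) ⇒ 8 9 3 14 12 1 7 5 10 4 11
j=2: 3≤11, i=2, swap(2,2) ⇒ 8 9 3 14 12 1 7 5 10 4 11
j=3: 14>11, skip
j=4: 12>11, skip
j=5: 1≤11, i=3, swap(3,5) ⇒ 8 9 3 1 12 14 7 5 10 4 11
j=6: 7≤11, i=4, swap(4,6) ⇒ 8 9 3 1 7 14 12 5 10 4 11
j=7: 5≤11, i=5, swap(5,7) ⇒ 8 9 3 1 7 5 12 14 10 4 11
j=8: 10≤11, i=6, swap(6,8) ⇒ 8 9 3 1 7 5 10 14 12 4 11
j=9: 4≤11, i=7, swap(7,9) ⇒ 8 9 3 1 7 5 10 4 12 14 11
swap(8,10) ⇒ 8 9 3 1 7 5 10 4 11 14 12; return 8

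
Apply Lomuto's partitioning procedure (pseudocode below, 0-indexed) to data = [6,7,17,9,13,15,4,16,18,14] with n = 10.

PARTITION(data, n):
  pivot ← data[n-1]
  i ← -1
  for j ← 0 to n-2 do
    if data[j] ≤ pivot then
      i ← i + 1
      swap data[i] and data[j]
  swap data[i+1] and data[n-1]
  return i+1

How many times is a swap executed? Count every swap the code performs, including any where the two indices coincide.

pivot = data[9] = 14; i = -1
j=0: data[0]=6 ≤ 14 → i=0, swap data[0],data[0] (no change) → [6,7,17,9,13,15,4,16,18,14]
j=1: data[1]=7 ≤ 14 → i=1, swap data[1],data[1] (no change) → [6,7,17,9,13,15,4,16,18,14]
j=2: data[2]=17 > 14 → no swap
j=3: data[3]=9 ≤ 14 → i=2, swap data[2],data[3] → [6,7,9,17,13,15,4,16,18,14]
j=4: data[4]=13 ≤ 14 → i=3, swap data[3],data[4] → [6,7,9,13,17,15,4,16,18,14]
j=5: data[5]=15 > 14 → no swap
j=6: data[6]=4 ≤ 14 → i=4, swap data[4],data[6] → [6,7,9,13,4,15,17,16,18,14]
j=7: data[7]=16 > 14 → no swap
j=8: data[8]=18 > 14 → no swap
final swap data[5],data[9] → [6,7,9,13,4,14,17,16,18,15]; return 5

6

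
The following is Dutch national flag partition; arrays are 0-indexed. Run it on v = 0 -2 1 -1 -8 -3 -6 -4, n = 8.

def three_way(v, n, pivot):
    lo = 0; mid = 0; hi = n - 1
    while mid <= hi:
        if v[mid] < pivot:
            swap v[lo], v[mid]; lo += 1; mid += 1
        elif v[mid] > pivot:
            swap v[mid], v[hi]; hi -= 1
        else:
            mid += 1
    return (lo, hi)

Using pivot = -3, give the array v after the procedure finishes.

pivot = -3; lo=0, mid=0, hi=7
v[mid]=0>-3: swap v[0],v[7]; hi=6 → -4 -2 1 -1 -8 -3 -6 0
v[mid]=-4<-3: swap v[0],v[0]; lo=1,mid=1 → -4 -2 1 -1 -8 -3 -6 0
v[mid]=-2>-3: swap v[1],v[6]; hi=5 → -4 -6 1 -1 -8 -3 -2 0
v[mid]=-6<-3: swap v[1],v[1]; lo=2,mid=2 → -4 -6 1 -1 -8 -3 -2 0
v[mid]=1>-3: swap v[2],v[5]; hi=4 → -4 -6 -3 -1 -8 1 -2 0
v[mid]=-3=-3: mid=3
v[mid]=-1>-3: swap v[3],v[4]; hi=3 → -4 -6 -3 -8 -1 1 -2 0
v[mid]=-8<-3: swap v[2],v[3]; lo=3,mid=4 → -4 -6 -8 -3 -1 1 -2 0
end: lo=3, hi=3; v = -4 -6 -8 -3 -1 1 -2 0

-4 -6 -8 -3 -1 1 -2 0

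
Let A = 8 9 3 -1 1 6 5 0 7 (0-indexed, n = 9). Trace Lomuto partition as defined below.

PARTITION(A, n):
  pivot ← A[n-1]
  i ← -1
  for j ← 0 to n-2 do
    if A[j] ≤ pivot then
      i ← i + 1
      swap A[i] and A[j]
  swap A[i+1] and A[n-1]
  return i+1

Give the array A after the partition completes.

pivot = A[8] = 7; i = -1
j=0: A[0]=8 > 7 → no swap
j=1: A[1]=9 > 7 → no swap
j=2: A[2]=3 ≤ 7 → i=0, swap A[0],A[2] → 3 9 8 -1 1 6 5 0 7
j=3: A[3]=-1 ≤ 7 → i=1, swap A[1],A[3] → 3 -1 8 9 1 6 5 0 7
j=4: A[4]=1 ≤ 7 → i=2, swap A[2],A[4] → 3 -1 1 9 8 6 5 0 7
j=5: A[5]=6 ≤ 7 → i=3, swap A[3],A[5] → 3 -1 1 6 8 9 5 0 7
j=6: A[6]=5 ≤ 7 → i=4, swap A[4],A[6] → 3 -1 1 6 5 9 8 0 7
j=7: A[7]=0 ≤ 7 → i=5, swap A[5],A[7] → 3 -1 1 6 5 0 8 9 7
final swap A[6],A[8] → 3 -1 1 6 5 0 7 9 8; return 6

3 -1 1 6 5 0 7 9 8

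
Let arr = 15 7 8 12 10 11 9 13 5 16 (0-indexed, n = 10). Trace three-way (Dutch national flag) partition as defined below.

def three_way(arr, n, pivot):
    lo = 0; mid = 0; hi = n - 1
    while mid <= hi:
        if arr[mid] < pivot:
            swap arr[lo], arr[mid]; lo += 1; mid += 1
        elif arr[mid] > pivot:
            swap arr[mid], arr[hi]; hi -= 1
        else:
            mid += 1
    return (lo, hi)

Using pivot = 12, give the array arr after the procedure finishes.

5 7 8 10 11 9 12 13 16 15

pivot = 12; lo=0, mid=0, hi=9
arr[mid]=15>12: swap arr[0],arr[9]; hi=8 → 16 7 8 12 10 11 9 13 5 15
arr[mid]=16>12: swap arr[0],arr[8]; hi=7 → 5 7 8 12 10 11 9 13 16 15
arr[mid]=5<12: swap arr[0],arr[0]; lo=1,mid=1 → 5 7 8 12 10 11 9 13 16 15
arr[mid]=7<12: swap arr[1],arr[1]; lo=2,mid=2 → 5 7 8 12 10 11 9 13 16 15
arr[mid]=8<12: swap arr[2],arr[2]; lo=3,mid=3 → 5 7 8 12 10 11 9 13 16 15
arr[mid]=12=12: mid=4
arr[mid]=10<12: swap arr[3],arr[4]; lo=4,mid=5 → 5 7 8 10 12 11 9 13 16 15
arr[mid]=11<12: swap arr[4],arr[5]; lo=5,mid=6 → 5 7 8 10 11 12 9 13 16 15
arr[mid]=9<12: swap arr[5],arr[6]; lo=6,mid=7 → 5 7 8 10 11 9 12 13 16 15
arr[mid]=13>12: swap arr[7],arr[7]; hi=6 → 5 7 8 10 11 9 12 13 16 15
end: lo=6, hi=6; arr = 5 7 8 10 11 9 12 13 16 15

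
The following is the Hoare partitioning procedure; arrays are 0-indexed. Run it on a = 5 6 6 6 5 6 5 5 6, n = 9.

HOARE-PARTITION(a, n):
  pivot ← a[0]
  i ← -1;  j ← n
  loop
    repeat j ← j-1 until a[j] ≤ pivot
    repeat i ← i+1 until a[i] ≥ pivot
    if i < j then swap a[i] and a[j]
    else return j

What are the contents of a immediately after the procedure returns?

5 5 5 6 6 6 6 5 6

pivot=5
j stops at 7 (5), i stops at 0 (5); swap ⇒ 5 6 6 6 5 6 5 5 6
j stops at 6 (5), i stops at 1 (6); swap ⇒ 5 5 6 6 5 6 6 5 6
j stops at 4 (5), i stops at 2 (6); swap ⇒ 5 5 5 6 6 6 6 5 6
j stops at 2, i stops at 3; i≥j ⇒ return 2. a=5 5 5 6 6 6 6 5 6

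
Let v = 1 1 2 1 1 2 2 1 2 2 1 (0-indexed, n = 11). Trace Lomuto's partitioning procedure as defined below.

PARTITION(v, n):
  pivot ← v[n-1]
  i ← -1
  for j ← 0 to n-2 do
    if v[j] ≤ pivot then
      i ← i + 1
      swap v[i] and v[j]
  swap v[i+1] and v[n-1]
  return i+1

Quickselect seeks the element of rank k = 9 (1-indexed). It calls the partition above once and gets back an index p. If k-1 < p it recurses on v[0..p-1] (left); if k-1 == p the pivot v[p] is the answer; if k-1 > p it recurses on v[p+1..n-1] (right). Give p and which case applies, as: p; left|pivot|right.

pivot=1, i=-1
j=0: 1≤1, i=0, swap(0,0) ⇒ 1 1 2 1 1 2 2 1 2 2 1
j=1: 1≤1, i=1, swap(1,1) ⇒ 1 1 2 1 1 2 2 1 2 2 1
j=2: 2>1, skip
j=3: 1≤1, i=2, swap(2,3) ⇒ 1 1 1 2 1 2 2 1 2 2 1
j=4: 1≤1, i=3, swap(3,4) ⇒ 1 1 1 1 2 2 2 1 2 2 1
j=5: 2>1, skip
j=6: 2>1, skip
j=7: 1≤1, i=4, swap(4,7) ⇒ 1 1 1 1 1 2 2 2 2 2 1
j=8: 2>1, skip
j=9: 2>1, skip
swap(5,10) ⇒ 1 1 1 1 1 1 2 2 2 2 2; return 5
p = 5; k-1 = 8 > 5 ⇒ right

5; right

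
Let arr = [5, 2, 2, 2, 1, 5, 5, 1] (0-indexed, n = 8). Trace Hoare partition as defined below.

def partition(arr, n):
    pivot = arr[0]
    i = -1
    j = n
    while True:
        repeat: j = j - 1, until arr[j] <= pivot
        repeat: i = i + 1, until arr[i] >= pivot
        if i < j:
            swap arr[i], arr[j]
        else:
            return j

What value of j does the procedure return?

5

pivot = arr[0] = 5; i = -1, j = 8
j→7 (arr[7]=1≤5), i→0 (arr[0]=5≥5); i<j, swap → [1, 2, 2, 2, 1, 5, 5, 5]
j→6 (arr[6]=5≤5), i→5 (arr[5]=5≥5); i<j, swap → [1, 2, 2, 2, 1, 5, 5, 5]
j→5, i→6; i≥j, return j=5. arr = [1, 2, 2, 2, 1, 5, 5, 5]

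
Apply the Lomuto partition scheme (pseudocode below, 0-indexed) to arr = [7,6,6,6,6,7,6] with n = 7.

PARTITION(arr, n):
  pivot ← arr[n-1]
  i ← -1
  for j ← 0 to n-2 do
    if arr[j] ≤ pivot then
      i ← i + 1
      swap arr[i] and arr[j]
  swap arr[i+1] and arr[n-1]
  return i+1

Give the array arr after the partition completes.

pivot = arr[6] = 6; i = -1
j=0: arr[0]=7 > 6 → no swap
j=1: arr[1]=6 ≤ 6 → i=0, swap arr[0],arr[1] → [6,7,6,6,6,7,6]
j=2: arr[2]=6 ≤ 6 → i=1, swap arr[1],arr[2] → [6,6,7,6,6,7,6]
j=3: arr[3]=6 ≤ 6 → i=2, swap arr[2],arr[3] → [6,6,6,7,6,7,6]
j=4: arr[4]=6 ≤ 6 → i=3, swap arr[3],arr[4] → [6,6,6,6,7,7,6]
j=5: arr[5]=7 > 6 → no swap
final swap arr[4],arr[6] → [6,6,6,6,6,7,7]; return 4

[6,6,6,6,6,7,7]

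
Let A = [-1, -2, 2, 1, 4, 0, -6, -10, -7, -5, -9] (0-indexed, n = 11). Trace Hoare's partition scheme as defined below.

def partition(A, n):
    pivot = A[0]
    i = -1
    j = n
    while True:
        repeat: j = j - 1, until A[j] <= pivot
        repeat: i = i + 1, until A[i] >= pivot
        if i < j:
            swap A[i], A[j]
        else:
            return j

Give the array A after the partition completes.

[-9, -2, -5, -7, -10, -6, 0, 4, 1, 2, -1]

pivot = A[0] = -1; i = -1, j = 11
j→10 (A[10]=-9≤-1), i→0 (A[0]=-1≥-1); i<j, swap → [-9, -2, 2, 1, 4, 0, -6, -10, -7, -5, -1]
j→9 (A[9]=-5≤-1), i→2 (A[2]=2≥-1); i<j, swap → [-9, -2, -5, 1, 4, 0, -6, -10, -7, 2, -1]
j→8 (A[8]=-7≤-1), i→3 (A[3]=1≥-1); i<j, swap → [-9, -2, -5, -7, 4, 0, -6, -10, 1, 2, -1]
j→7 (A[7]=-10≤-1), i→4 (A[4]=4≥-1); i<j, swap → [-9, -2, -5, -7, -10, 0, -6, 4, 1, 2, -1]
j→6 (A[6]=-6≤-1), i→5 (A[5]=0≥-1); i<j, swap → [-9, -2, -5, -7, -10, -6, 0, 4, 1, 2, -1]
j→5, i→6; i≥j, return j=5. A = [-9, -2, -5, -7, -10, -6, 0, 4, 1, 2, -1]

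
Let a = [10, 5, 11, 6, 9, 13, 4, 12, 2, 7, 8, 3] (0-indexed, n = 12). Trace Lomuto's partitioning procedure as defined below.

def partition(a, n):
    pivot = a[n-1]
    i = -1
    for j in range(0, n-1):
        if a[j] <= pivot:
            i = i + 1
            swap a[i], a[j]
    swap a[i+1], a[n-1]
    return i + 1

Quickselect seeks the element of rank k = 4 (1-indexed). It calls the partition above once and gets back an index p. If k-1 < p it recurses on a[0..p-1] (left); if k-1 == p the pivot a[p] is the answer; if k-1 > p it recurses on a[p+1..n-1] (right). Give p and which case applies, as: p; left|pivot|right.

1; right

pivot=3, i=-1
j=0: 10>3, skip
j=1: 5>3, skip
j=2: 11>3, skip
j=3: 6>3, skip
j=4: 9>3, skip
j=5: 13>3, skip
j=6: 4>3, skip
j=7: 12>3, skip
j=8: 2≤3, i=0, swap(0,8) ⇒ [2, 5, 11, 6, 9, 13, 4, 12, 10, 7, 8, 3]
j=9: 7>3, skip
j=10: 8>3, skip
swap(1,11) ⇒ [2, 3, 11, 6, 9, 13, 4, 12, 10, 7, 8, 5]; return 1
p = 1; k-1 = 3 > 1 ⇒ right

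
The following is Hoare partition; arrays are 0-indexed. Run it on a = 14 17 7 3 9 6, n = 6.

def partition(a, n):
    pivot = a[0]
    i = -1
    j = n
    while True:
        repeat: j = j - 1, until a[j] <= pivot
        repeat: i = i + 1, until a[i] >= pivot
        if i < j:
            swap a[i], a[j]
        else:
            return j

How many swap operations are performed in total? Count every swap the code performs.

pivot = a[0] = 14; i = -1, j = 6
j→5 (a[5]=6≤14), i→0 (a[0]=14≥14); i<j, swap → 6 17 7 3 9 14
j→4 (a[4]=9≤14), i→1 (a[1]=17≥14); i<j, swap → 6 9 7 3 17 14
j→3, i→4; i≥j, return j=3. a = 6 9 7 3 17 14

2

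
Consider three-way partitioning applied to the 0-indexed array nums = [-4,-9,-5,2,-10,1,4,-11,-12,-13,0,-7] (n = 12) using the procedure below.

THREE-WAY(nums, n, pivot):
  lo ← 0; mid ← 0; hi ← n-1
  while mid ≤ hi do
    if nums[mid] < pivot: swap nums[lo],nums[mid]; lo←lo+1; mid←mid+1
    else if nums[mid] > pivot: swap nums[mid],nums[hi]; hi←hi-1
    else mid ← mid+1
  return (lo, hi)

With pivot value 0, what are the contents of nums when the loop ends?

lo=0 mid=0 hi=11
-4<0: swap(0,0), lo=1 mid=1 ⇒ [-4,-9,-5,2,-10,1,4,-11,-12,-13,0,-7]
-9<0: swap(1,1), lo=2 mid=2 ⇒ [-4,-9,-5,2,-10,1,4,-11,-12,-13,0,-7]
-5<0: swap(2,2), lo=3 mid=3 ⇒ [-4,-9,-5,2,-10,1,4,-11,-12,-13,0,-7]
2>0: swap(3,11), hi=10 ⇒ [-4,-9,-5,-7,-10,1,4,-11,-12,-13,0,2]
-7<0: swap(3,3), lo=4 mid=4 ⇒ [-4,-9,-5,-7,-10,1,4,-11,-12,-13,0,2]
-10<0: swap(4,4), lo=5 mid=5 ⇒ [-4,-9,-5,-7,-10,1,4,-11,-12,-13,0,2]
1>0: swap(5,10), hi=9 ⇒ [-4,-9,-5,-7,-10,0,4,-11,-12,-13,1,2]
0=0: mid=6
4>0: swap(6,9), hi=8 ⇒ [-4,-9,-5,-7,-10,0,-13,-11,-12,4,1,2]
-13<0: swap(5,6), lo=6 mid=7 ⇒ [-4,-9,-5,-7,-10,-13,0,-11,-12,4,1,2]
-11<0: swap(6,7), lo=7 mid=8 ⇒ [-4,-9,-5,-7,-10,-13,-11,0,-12,4,1,2]
-12<0: swap(7,8), lo=8 mid=9 ⇒ [-4,-9,-5,-7,-10,-13,-11,-12,0,4,1,2]
done. lo=8 hi=8; nums=[-4,-9,-5,-7,-10,-13,-11,-12,0,4,1,2]

[-4,-9,-5,-7,-10,-13,-11,-12,0,4,1,2]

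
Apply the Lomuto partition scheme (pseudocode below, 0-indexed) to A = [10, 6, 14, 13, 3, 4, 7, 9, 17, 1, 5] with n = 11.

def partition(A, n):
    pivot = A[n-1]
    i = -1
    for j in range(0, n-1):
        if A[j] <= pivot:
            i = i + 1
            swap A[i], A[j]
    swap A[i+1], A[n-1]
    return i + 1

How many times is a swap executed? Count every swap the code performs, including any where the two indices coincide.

4

pivot = A[10] = 5; i = -1
j=0: A[0]=10 > 5 → no swap
j=1: A[1]=6 > 5 → no swap
j=2: A[2]=14 > 5 → no swap
j=3: A[3]=13 > 5 → no swap
j=4: A[4]=3 ≤ 5 → i=0, swap A[0],A[4] → [3, 6, 14, 13, 10, 4, 7, 9, 17, 1, 5]
j=5: A[5]=4 ≤ 5 → i=1, swap A[1],A[5] → [3, 4, 14, 13, 10, 6, 7, 9, 17, 1, 5]
j=6: A[6]=7 > 5 → no swap
j=7: A[7]=9 > 5 → no swap
j=8: A[8]=17 > 5 → no swap
j=9: A[9]=1 ≤ 5 → i=2, swap A[2],A[9] → [3, 4, 1, 13, 10, 6, 7, 9, 17, 14, 5]
final swap A[3],A[10] → [3, 4, 1, 5, 10, 6, 7, 9, 17, 14, 13]; return 3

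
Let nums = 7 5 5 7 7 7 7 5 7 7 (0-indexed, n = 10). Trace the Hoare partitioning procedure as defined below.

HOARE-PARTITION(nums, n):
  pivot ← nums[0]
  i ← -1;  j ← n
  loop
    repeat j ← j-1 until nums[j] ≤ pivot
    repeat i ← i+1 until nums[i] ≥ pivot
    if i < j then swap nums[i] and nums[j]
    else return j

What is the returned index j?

5

pivot=7
j stops at 9 (7), i stops at 0 (7); swap ⇒ 7 5 5 7 7 7 7 5 7 7
j stops at 8 (7), i stops at 3 (7); swap ⇒ 7 5 5 7 7 7 7 5 7 7
j stops at 7 (5), i stops at 4 (7); swap ⇒ 7 5 5 7 5 7 7 7 7 7
j stops at 6 (7), i stops at 5 (7); swap ⇒ 7 5 5 7 5 7 7 7 7 7
j stops at 5, i stops at 6; i≥j ⇒ return 5. nums=7 5 5 7 5 7 7 7 7 7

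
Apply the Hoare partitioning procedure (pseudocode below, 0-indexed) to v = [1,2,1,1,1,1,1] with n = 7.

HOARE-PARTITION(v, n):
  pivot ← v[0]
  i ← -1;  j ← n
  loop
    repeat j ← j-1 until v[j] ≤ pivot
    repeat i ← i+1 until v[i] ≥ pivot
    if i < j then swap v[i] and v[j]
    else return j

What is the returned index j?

3

pivot=1
j stops at 6 (1), i stops at 0 (1); swap ⇒ [1,2,1,1,1,1,1]
j stops at 5 (1), i stops at 1 (2); swap ⇒ [1,1,1,1,1,2,1]
j stops at 4 (1), i stops at 2 (1); swap ⇒ [1,1,1,1,1,2,1]
j stops at 3, i stops at 3; i≥j ⇒ return 3. v=[1,1,1,1,1,2,1]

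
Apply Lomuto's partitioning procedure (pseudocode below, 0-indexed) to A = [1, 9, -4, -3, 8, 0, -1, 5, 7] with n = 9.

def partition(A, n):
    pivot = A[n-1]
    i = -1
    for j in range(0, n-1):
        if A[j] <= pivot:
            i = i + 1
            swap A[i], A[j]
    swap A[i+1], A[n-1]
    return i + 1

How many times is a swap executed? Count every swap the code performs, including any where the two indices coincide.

pivot=7, i=-1
j=0: 1≤7, i=0, swap(0,0) ⇒ [1, 9, -4, -3, 8, 0, -1, 5, 7]
j=1: 9>7, skip
j=2: -4≤7, i=1, swap(1,2) ⇒ [1, -4, 9, -3, 8, 0, -1, 5, 7]
j=3: -3≤7, i=2, swap(2,3) ⇒ [1, -4, -3, 9, 8, 0, -1, 5, 7]
j=4: 8>7, skip
j=5: 0≤7, i=3, swap(3,5) ⇒ [1, -4, -3, 0, 8, 9, -1, 5, 7]
j=6: -1≤7, i=4, swap(4,6) ⇒ [1, -4, -3, 0, -1, 9, 8, 5, 7]
j=7: 5≤7, i=5, swap(5,7) ⇒ [1, -4, -3, 0, -1, 5, 8, 9, 7]
swap(6,8) ⇒ [1, -4, -3, 0, -1, 5, 7, 9, 8]; return 6

7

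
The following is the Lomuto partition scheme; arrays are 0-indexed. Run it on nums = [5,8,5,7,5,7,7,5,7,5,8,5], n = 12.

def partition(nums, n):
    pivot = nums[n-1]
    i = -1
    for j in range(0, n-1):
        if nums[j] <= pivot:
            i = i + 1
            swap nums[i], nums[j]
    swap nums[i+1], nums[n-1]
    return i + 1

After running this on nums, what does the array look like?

[5,5,5,5,5,5,7,7,7,8,8,7]

pivot=5, i=-1
j=0: 5≤5, i=0, swap(0,0) ⇒ [5,8,5,7,5,7,7,5,7,5,8,5]
j=1: 8>5, skip
j=2: 5≤5, i=1, swap(1,2) ⇒ [5,5,8,7,5,7,7,5,7,5,8,5]
j=3: 7>5, skip
j=4: 5≤5, i=2, swap(2,4) ⇒ [5,5,5,7,8,7,7,5,7,5,8,5]
j=5: 7>5, skip
j=6: 7>5, skip
j=7: 5≤5, i=3, swap(3,7) ⇒ [5,5,5,5,8,7,7,7,7,5,8,5]
j=8: 7>5, skip
j=9: 5≤5, i=4, swap(4,9) ⇒ [5,5,5,5,5,7,7,7,7,8,8,5]
j=10: 8>5, skip
swap(5,11) ⇒ [5,5,5,5,5,5,7,7,7,8,8,7]; return 5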